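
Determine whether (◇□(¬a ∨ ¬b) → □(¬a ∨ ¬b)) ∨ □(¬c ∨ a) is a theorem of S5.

Valid

Tableau for the negation ¬((◇□(¬a ∨ ¬b) → □(¬a ∨ ¬b)) ∨ □(¬c ∨ a)):
1. ¬((◇□(¬a ∨ ¬b) → □(¬a ∨ ¬b)) ∨ □(¬c ∨ a)), 0
2. ¬(◇□(¬a ∨ ¬b) → □(¬a ∨ ¬b)), 0
3. ¬□(¬c ∨ a), 0
4. ◇□(¬a ∨ ¬b), 0
5. ¬□(¬a ∨ ¬b), 0
6. ¬(¬c ∨ a), 1
7. c, 1
8. ¬a, 1
9. □(¬a ∨ ¬b), 2
10. ¬a ∨ ¬b, 0
11. ¬a ∨ ¬b, 1
12. ¬a ∨ ¬b, 2
13. ¬b, 0
14. ¬b, 1
15. ¬b, 2
16. ¬(¬a ∨ ¬b), 3
17. a, 3
18. b, 3
19. ¬a ∨ ¬b, 3
20. ¬b, 3
Accessibility: 0R0, 0R1, 0R2, 0R3, 1R0, 1R1, 1R2, 1R3, 2R0, 2R1, 2R2, 2R3, 3R0, 3R1, 3R2, 3R3
Branch closes: b and ¬b both at 3.
All branches of the negation close; one closing branch shown above.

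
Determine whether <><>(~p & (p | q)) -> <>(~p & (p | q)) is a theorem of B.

Tableau for the negation ~(<><>(~p & (p | q)) -> <>(~p & (p | q))):
1. ~(<><>(~p & (p | q)) -> <>(~p & (p | q))), 0
2. <><>(~p & (p | q)), 0
3. ~<>(~p & (p | q)), 0
4. ~(~p & (p | q)), 0
5. ~(p | q), 0
6. ~p, 0
7. ~q, 0
8. <>(~p & (p | q)), 1
9. ~(~p & (p | q)), 1
10. ~(p | q), 1
11. ~p, 1
12. ~q, 1
13. ~p & (p | q), 2
14. ~p, 2
15. p | q, 2
16. q, 2
Accessibility: 0R0, 0R1, 1R0, 1R1, 1R2, 2R1, 2R2
The negation has an open branch (countermodel exists).

No, not valid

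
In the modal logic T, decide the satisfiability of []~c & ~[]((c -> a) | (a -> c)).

1. []~c & ~[]((c -> a) | (a -> c)), 0
2. []~c, 0   [&-rule on 1]
3. ~[]((c -> a) | (a -> c)), 0   [&-rule on 1]
4. ~c, 0   [[]-rule on 2 via 0R0]
5. ~((c -> a) | (a -> c)), 1   [~[]-rule on 3: fresh world 1, 0R1]
6. ~(c -> a), 1   [~|-rule on 5]
7. ~(a -> c), 1   [~|-rule on 5]
8. c, 1   [~->-rule on 6]
9. ~a, 1   [~->-rule on 6]
10. a, 1   [~->-rule on 7]
11. ~c, 1   [~->-rule on 7]
Accessibility: 0R0, 0R1, 1R1
Branch closes: a and ~a both at 1.
All branches of the tableau close; one closing branch shown above.

Unsatisfiable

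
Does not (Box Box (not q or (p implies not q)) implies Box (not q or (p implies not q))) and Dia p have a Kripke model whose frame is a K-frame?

Satisfiable (open branch found)

1. not (Box Box (not q or (p implies not q)) implies Box (not q or (p implies not q))) and Dia p, 0
2. not (Box Box (not q or (p implies not q)) implies Box (not q or (p implies not q))), 0   [and-rule on 1]
3. Dia p, 0   [and-rule on 1]
4. Box Box (not q or (p implies not q)), 0   [neg-implies-rule on 2]
5. not Box (not q or (p implies not q)), 0   [neg-implies-rule on 2]
6. p, 1   [Dia-rule on 3: fresh world 1, 0R1]
7. Box (not q or (p implies not q)), 1   [Box-rule on 4 via 0R1]
8. not (not q or (p implies not q)), 2   [neg-Box-rule on 5: fresh world 2, 0R2]
9. q, 2   [neg-or-rule on 8]
10. not (p implies not q), 2   [neg-or-rule on 8]
11. p, 2   [neg-implies-rule on 10]
12. Box (not q or (p implies not q)), 2   [Box-rule on 4 via 0R2]
Accessibility: 0R1, 0R2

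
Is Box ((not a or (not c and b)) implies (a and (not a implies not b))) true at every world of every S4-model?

Invalid (countermodel exists)

Tableau for the negation not Box ((not a or (not c and b)) implies (a and (not a implies not b))):
1. not Box ((not a or (not c and b)) implies (a and (not a implies not b))), u
2. not ((not a or (not c and b)) implies (a and (not a implies not b))), v
3. not a or (not c and b), v
4. not (a and (not a implies not b)), v
5. not c and b, v
6. not c, v
7. b, v
8. not (not a implies not b), v
9. not a, v
Accessibility: uRu, uRv, vRv
The negation has an open branch (countermodel exists).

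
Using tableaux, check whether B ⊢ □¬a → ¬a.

Tableau for the negation ¬(□¬a → ¬a):
1. ¬(□¬a → ¬a), w0
2. □¬a, w0
3. a, w0
4. ¬a, w0
Accessibility: w0Rw0
Branch closes: a and ¬a both at w0.
Every branch of the negation's tableau closes; the branch above is one of them.

Valid in B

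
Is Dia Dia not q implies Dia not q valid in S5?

Tableau for the negation not (Dia Dia not q implies Dia not q):
1. not (Dia Dia not q implies Dia not q), 0
2. Dia Dia not q, 0   [neg-implies-rule on 1]
3. not Dia not q, 0   [neg-implies-rule on 1]
4. q, 0   [neg-Dia-rule on 3 via 0R0]
5. Dia not q, 1   [Dia-rule on 2: fresh world 1, 0R1]
6. q, 1   [neg-Dia-rule on 3 via 0R1]
7. not q, 2   [Dia-rule on 5: fresh world 2, 1R2]
8. q, 2   [neg-Dia-rule on 3 via 0R2]
Accessibility: 0R0, 0R1, 0R2, 1R0, 1R1, 1R2, 2R0, 2R1, 2R2
Branch closes: q and not q both at 2.
Every branch of the negation's tableau closes; the branch above is one of them.

Yes, valid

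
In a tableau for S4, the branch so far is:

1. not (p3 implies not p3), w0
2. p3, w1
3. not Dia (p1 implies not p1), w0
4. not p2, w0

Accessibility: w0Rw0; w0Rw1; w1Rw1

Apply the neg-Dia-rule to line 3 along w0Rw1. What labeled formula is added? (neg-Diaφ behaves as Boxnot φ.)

not (p1 implies not p1), w1

neg-Diaφ behaves as Boxnot φ: propagate the negated body to each accessible world.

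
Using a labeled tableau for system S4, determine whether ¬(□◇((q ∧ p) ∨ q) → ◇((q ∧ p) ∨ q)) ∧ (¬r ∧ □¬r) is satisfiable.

No, unsatisfiable

1. ¬(□◇((q ∧ p) ∨ q) → ◇((q ∧ p) ∨ q)) ∧ (¬r ∧ □¬r), 0
2. ¬(□◇((q ∧ p) ∨ q) → ◇((q ∧ p) ∨ q)), 0
3. ¬r ∧ □¬r, 0
4. □◇((q ∧ p) ∨ q), 0
5. ¬◇((q ∧ p) ∨ q), 0
6. ¬r, 0
7. □¬r, 0
8. ◇((q ∧ p) ∨ q), 0
9. ¬((q ∧ p) ∨ q), 0
10. ¬(q ∧ p), 0
11. ¬q, 0
12. ¬p, 0
13. (q ∧ p) ∨ q, 1
14. ◇((q ∧ p) ∨ q), 1
15. ¬((q ∧ p) ∨ q), 1
16. ¬(q ∧ p), 1
17. ¬q, 1
18. ¬r, 1
19. q ∧ p, 1
20. q, 1
21. p, 1
Accessibility: 0R0, 0R1, 1R1
Branch closes: q and ¬q both at 1.
Every branch closes; the branch above is one of them.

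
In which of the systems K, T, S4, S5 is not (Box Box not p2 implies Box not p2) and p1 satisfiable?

T-tableau for the formula:
1. not (Box Box not p2 implies Box not p2) and p1, 0
2. not (Box Box not p2 implies Box not p2), 0
3. p1, 0
4. Box Box not p2, 0
5. not Box not p2, 0
6. Box not p2, 0
7. not p2, 0
8. p2, 1
9. Box not p2, 1
10. not p2, 1
Accessibility: 0R0, 0R1, 1R1
Branch closes: p2 and not p2 both at 1.
Every branch closes (one shown): unsatisfiable in T, hence also in S4, S5 (every S4/S5-frame is a T-frame).
K-tableau for the formula:
1. not (Box Box not p2 implies Box not p2) and p1, 0
2. not (Box Box not p2 implies Box not p2), 0
3. p1, 0
4. Box Box not p2, 0
5. not Box not p2, 0
6. p2, 1
7. Box not p2, 1
Accessibility: 0R1
Complete open branch: satisfiable in K.

K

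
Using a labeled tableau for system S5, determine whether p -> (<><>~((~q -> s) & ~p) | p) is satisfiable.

1. p -> (<><>~((~q -> s) & ~p) | p), u
2. <><>~((~q -> s) & ~p) | p, u
3. p, u
Accessibility: uRu

Satisfiable (open branch found)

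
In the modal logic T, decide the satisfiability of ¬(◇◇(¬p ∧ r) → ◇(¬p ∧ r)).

Yes, satisfiable

1. ¬(◇◇(¬p ∧ r) → ◇(¬p ∧ r)), u
2. ◇◇(¬p ∧ r), u   [¬→-rule on 1]
3. ¬◇(¬p ∧ r), u   [¬→-rule on 1]
4. ¬(¬p ∧ r), u   [¬◇-rule on 3 via uRu]
5. ¬r, u   [¬∧-rule on 4 (branches; this branch)]
6. ◇(¬p ∧ r), v   [◇-rule on 2: fresh world v, uRv]
7. ¬(¬p ∧ r), v   [¬◇-rule on 3 via uRv]
8. ¬r, v   [¬∧-rule on 7 (branches; this branch)]
9. ¬p ∧ r, w   [◇-rule on 6: fresh world w, vRw]
10. ¬p, w   [∧-rule on 9]
11. r, w   [∧-rule on 9]
Accessibility: uRu, uRv, vRv, vRw, wRw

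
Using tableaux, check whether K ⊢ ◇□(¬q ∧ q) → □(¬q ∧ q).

Invalid (countermodel exists)

Tableau for the negation ¬(◇□(¬q ∧ q) → □(¬q ∧ q)):
1. ¬(◇□(¬q ∧ q) → □(¬q ∧ q)), 0
2. ◇□(¬q ∧ q), 0   [¬→-rule on 1]
3. ¬□(¬q ∧ q), 0   [¬→-rule on 1]
4. □(¬q ∧ q), 1   [◇-rule on 2: fresh world 1, 0R1]
5. ¬(¬q ∧ q), 2   [¬□-rule on 3: fresh world 2, 0R2]
6. ¬q, 2   [¬∧-rule on 5 (branches; this branch)]
Accessibility: 0R1, 0R2
The negation has an open branch (countermodel exists).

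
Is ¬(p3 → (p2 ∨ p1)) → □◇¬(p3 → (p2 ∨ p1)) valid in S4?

Tableau for the negation ¬(¬(p3 → (p2 ∨ p1)) → □◇¬(p3 → (p2 ∨ p1))):
1. ¬(¬(p3 → (p2 ∨ p1)) → □◇¬(p3 → (p2 ∨ p1))), w0
2. ¬(p3 → (p2 ∨ p1)), w0
3. ¬□◇¬(p3 → (p2 ∨ p1)), w0
4. p3, w0
5. ¬(p2 ∨ p1), w0
6. ¬p2, w0
7. ¬p1, w0
8. ¬◇¬(p3 → (p2 ∨ p1)), w1
9. p3 → (p2 ∨ p1), w1
10. p2 ∨ p1, w1
11. p1, w1
Accessibility: w0Rw0, w0Rw1, w1Rw1
The negation has an open branch (countermodel exists).

Not valid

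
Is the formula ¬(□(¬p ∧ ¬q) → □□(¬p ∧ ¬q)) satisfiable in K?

1. ¬(□(¬p ∧ ¬q) → □□(¬p ∧ ¬q)), w0
2. □(¬p ∧ ¬q), w0   [¬→-rule on 1]
3. ¬□□(¬p ∧ ¬q), w0   [¬→-rule on 1]
4. ¬□(¬p ∧ ¬q), w1   [¬□-rule on 3: fresh world w1, w0Rw1]
5. ¬p ∧ ¬q, w1   [□-rule on 2 via w0Rw1]
6. ¬p, w1   [∧-rule on 5]
7. ¬q, w1   [∧-rule on 5]
8. ¬(¬p ∧ ¬q), w2   [¬□-rule on 4: fresh world w2, w1Rw2]
9. q, w2   [¬∧-rule on 8 (branches; this branch)]
Accessibility: w0Rw1, w1Rw2

Satisfiable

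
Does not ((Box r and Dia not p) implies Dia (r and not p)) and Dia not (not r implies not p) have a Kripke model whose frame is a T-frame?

1. not ((Box r and Dia not p) implies Dia (r and not p)) and Dia not (not r implies not p), w0
2. not ((Box r and Dia not p) implies Dia (r and not p)), w0   [and-rule on 1]
3. Dia not (not r implies not p), w0   [and-rule on 1]
4. Box r and Dia not p, w0   [neg-implies-rule on 2]
5. not Dia (r and not p), w0   [neg-implies-rule on 2]
6. Box r, w0   [and-rule on 4]
7. Dia not p, w0   [and-rule on 4]
8. not (r and not p), w0   [neg-Dia-rule on 5 via w0Rw0]
9. r, w0   [Box-rule on 6 via w0Rw0]
10. p, w0   [neg-and-rule on 8 (branches; this branch)]
11. not (not r implies not p), w1   [Dia-rule on 3: fresh world w1, w0Rw1]
12. not r, w1   [neg-implies-rule on 11]
13. p, w1   [neg-implies-rule on 11]
14. not (r and not p), w1   [neg-Dia-rule on 5 via w0Rw1]
15. r, w1   [Box-rule on 6 via w0Rw1]
Accessibility: w0Rw0, w0Rw1, w1Rw1
Branch closes: r and not r both at w1.
(One branch shown.) All branches close.

No, unsatisfiable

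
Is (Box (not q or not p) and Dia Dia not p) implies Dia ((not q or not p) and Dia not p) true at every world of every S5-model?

Tableau for the negation not ((Box (not q or not p) and Dia Dia not p) implies Dia ((not q or not p) and Dia not p)):
1. not ((Box (not q or not p) and Dia Dia not p) implies Dia ((not q or not p) and Dia not p)), 0
2. Box (not q or not p) and Dia Dia not p, 0
3. not Dia ((not q or not p) and Dia not p), 0
4. Box (not q or not p), 0
5. Dia Dia not p, 0
6. not ((not q or not p) and Dia not p), 0
7. not q or not p, 0
8. not Dia not p, 0
9. p, 0
10. not q, 0
11. Dia not p, 1
12. not ((not q or not p) and Dia not p), 1
13. not q or not p, 1
14. p, 1
15. not Dia not p, 1
16. not q, 1
17. not p, 2
18. not ((not q or not p) and Dia not p), 2
19. not q or not p, 2
20. p, 2
Accessibility: 0R0, 0R1, 0R2, 1R0, 1R1, 1R2, 2R0, 2R1, 2R2
Branch closes: p and not p both at 2.
Every branch of the negation's tableau closes; the branch above is one of them.

Valid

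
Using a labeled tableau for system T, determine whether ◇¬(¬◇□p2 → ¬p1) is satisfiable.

1. ◇¬(¬◇□p2 → ¬p1), 0
2. ¬(¬◇□p2 → ¬p1), 1   [◇-rule on 1: fresh world 1, 0R1]
3. ¬◇□p2, 1   [¬→-rule on 2]
4. p1, 1   [¬→-rule on 2]
5. ¬□p2, 1   [¬◇-rule on 3 via 1R1]
6. ¬p2, 2   [¬□-rule on 5: fresh world 2, 1R2]
7. ¬□p2, 2   [¬◇-rule on 3 via 1R2]
8. ¬p2, 3   [¬□-rule on 7: fresh world 3, 2R3]
Accessibility: 0R0, 0R1, 1R1, 1R2, 2R2, 2R3, 3R3

Satisfiable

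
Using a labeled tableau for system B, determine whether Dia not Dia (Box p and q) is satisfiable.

Satisfiable

1. Dia not Dia (Box p and q), w0
2. not Dia (Box p and q), w1
3. not (Box p and q), w0
4. not (Box p and q), w1
5. not q, w0
6. not q, w1
Accessibility: w0Rw0, w0Rw1, w1Rw0, w1Rw1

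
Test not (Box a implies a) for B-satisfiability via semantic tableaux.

1. not (Box a implies a), 0
2. Box a, 0
3. not a, 0
4. a, 0
Accessibility: 0R0
Branch closes: a and not a both at 0.
Every branch closes; the branch above is one of them.

Unsatisfiable (every branch closes)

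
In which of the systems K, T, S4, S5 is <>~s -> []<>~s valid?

S5-tableau for the negation ~(<>~s -> []<>~s):
1. ~(<>~s -> []<>~s), 0
2. <>~s, 0
3. ~[]<>~s, 0
4. ~s, 1
5. ~<>~s, 2
6. s, 0
7. s, 1
Accessibility: 0R0, 0R1, 0R2, 1R0, 1R1, 1R2, 2R0, 2R1, 2R2
Branch closes: s and ~s both at 1.
Every branch closes (one shown): valid in S5.
S4-tableau for the negation ~(<>~s -> []<>~s):
1. ~(<>~s -> []<>~s), 0
2. <>~s, 0
3. ~[]<>~s, 0
4. ~s, 1
5. ~<>~s, 2
6. s, 2
Accessibility: 0R0, 0R1, 0R2, 1R1, 2R2
Complete open branch: countermodel on an S4-frame, so not valid in S4, nor in K, T (the same frame is also a K-frame and a T-frame).

S5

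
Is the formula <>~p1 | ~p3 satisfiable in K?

Satisfiable (open branch found)

1. <>~p1 | ~p3, 0
2. ~p3, 0   [|-rule on 1 (branches; this branch)]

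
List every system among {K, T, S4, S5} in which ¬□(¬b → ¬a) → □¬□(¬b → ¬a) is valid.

S5

S5-tableau for the negation ¬(¬□(¬b → ¬a) → □¬□(¬b → ¬a)):
1. ¬(¬□(¬b → ¬a) → □¬□(¬b → ¬a)), 0
2. ¬□(¬b → ¬a), 0
3. ¬□¬□(¬b → ¬a), 0
4. ¬(¬b → ¬a), 1
5. ¬b, 1
6. a, 1
7. □(¬b → ¬a), 2
8. ¬b → ¬a, 0
9. ¬b → ¬a, 1
10. ¬b → ¬a, 2
11. ¬a, 0
12. ¬a, 1
Accessibility: 0R0, 0R1, 0R2, 1R0, 1R1, 1R2, 2R0, 2R1, 2R2
Branch closes: a and ¬a both at 1.
Every branch closes (one shown): valid in S5.
S4-tableau for the negation ¬(¬□(¬b → ¬a) → □¬□(¬b → ¬a)):
1. ¬(¬□(¬b → ¬a) → □¬□(¬b → ¬a)), 0
2. ¬□(¬b → ¬a), 0
3. ¬□¬□(¬b → ¬a), 0
4. ¬(¬b → ¬a), 1
5. ¬b, 1
6. a, 1
7. □(¬b → ¬a), 2
8. ¬b → ¬a, 2
9. ¬a, 2
Accessibility: 0R0, 0R1, 0R2, 1R1, 2R2
Complete open branch: countermodel on an S4-frame, so not valid in S4, nor in K, T (the same frame is also a K-frame and a T-frame).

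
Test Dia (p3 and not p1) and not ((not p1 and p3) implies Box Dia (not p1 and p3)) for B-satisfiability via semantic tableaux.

Unsatisfiable (every branch closes)

1. Dia (p3 and not p1) and not ((not p1 and p3) implies Box Dia (not p1 and p3)), w0
2. Dia (p3 and not p1), w0
3. not ((not p1 and p3) implies Box Dia (not p1 and p3)), w0
4. not p1 and p3, w0
5. not Box Dia (not p1 and p3), w0
6. not p1, w0
7. p3, w0
8. p3 and not p1, w1
9. p3, w1
10. not p1, w1
11. not Dia (not p1 and p3), w2
12. not (not p1 and p3), w0
13. not (not p1 and p3), w2
14. not p3, w0
Accessibility: w0Rw0, w0Rw1, w0Rw2, w1Rw0, w1Rw1, w2Rw0, w2Rw2
Branch closes: p3 and not p3 both at w0.
Every branch closes; the branch above is one of them.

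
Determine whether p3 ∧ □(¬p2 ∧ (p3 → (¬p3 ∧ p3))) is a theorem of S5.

No, not valid

Tableau for the negation ¬(p3 ∧ □(¬p2 ∧ (p3 → (¬p3 ∧ p3)))):
1. ¬(p3 ∧ □(¬p2 ∧ (p3 → (¬p3 ∧ p3)))), u
2. ¬□(¬p2 ∧ (p3 → (¬p3 ∧ p3))), u
3. ¬(¬p2 ∧ (p3 → (¬p3 ∧ p3))), v
4. ¬(p3 → (¬p3 ∧ p3)), v
5. p3, v
6. ¬(¬p3 ∧ p3), v
Accessibility: uRu, uRv, vRu, vRv
The negation has an open branch (countermodel exists).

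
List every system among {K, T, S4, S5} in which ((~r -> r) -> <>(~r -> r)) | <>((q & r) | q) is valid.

T, S4, S5

K-tableau for the negation ~(((~r -> r) -> <>(~r -> r)) | <>((q & r) | q)):
1. ~(((~r -> r) -> <>(~r -> r)) | <>((q & r) | q)), 0
2. ~((~r -> r) -> <>(~r -> r)), 0
3. ~<>((q & r) | q), 0
4. ~r -> r, 0
5. ~<>(~r -> r), 0
6. r, 0
Complete open branch: countermodel on a K-frame, so not valid in K.
T-tableau for the negation ~(((~r -> r) -> <>(~r -> r)) | <>((q & r) | q)):
1. ~(((~r -> r) -> <>(~r -> r)) | <>((q & r) | q)), 0
2. ~((~r -> r) -> <>(~r -> r)), 0
3. ~<>((q & r) | q), 0
4. ~r -> r, 0
5. ~<>(~r -> r), 0
6. ~((q & r) | q), 0
7. ~(q & r), 0
8. ~q, 0
9. ~(~r -> r), 0
10. ~r, 0
11. r, 0
Accessibility: 0R0
Branch closes: r and ~r both at 0.
Every branch closes (one shown): valid in T, hence also in S4, S5 (every theorem of T is a theorem of S4 and S5).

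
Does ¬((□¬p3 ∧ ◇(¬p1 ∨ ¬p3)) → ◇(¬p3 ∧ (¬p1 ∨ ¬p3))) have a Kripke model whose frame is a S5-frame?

No, unsatisfiable

1. ¬((□¬p3 ∧ ◇(¬p1 ∨ ¬p3)) → ◇(¬p3 ∧ (¬p1 ∨ ¬p3))), u
2. □¬p3 ∧ ◇(¬p1 ∨ ¬p3), u
3. ¬◇(¬p3 ∧ (¬p1 ∨ ¬p3)), u
4. □¬p3, u
5. ◇(¬p1 ∨ ¬p3), u
6. ¬(¬p3 ∧ (¬p1 ∨ ¬p3)), u
7. ¬p3, u
8. ¬(¬p1 ∨ ¬p3), u
9. p1, u
10. p3, u
Accessibility: uRu
Branch closes: p3 and ¬p3 both at u.
Every branch closes; the branch above is one of them.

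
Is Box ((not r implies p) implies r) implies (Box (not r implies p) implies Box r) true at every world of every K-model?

Valid in K

Tableau for the negation not (Box ((not r implies p) implies r) implies (Box (not r implies p) implies Box r)):
1. not (Box ((not r implies p) implies r) implies (Box (not r implies p) implies Box r)), u
2. Box ((not r implies p) implies r), u
3. not (Box (not r implies p) implies Box r), u
4. Box (not r implies p), u
5. not Box r, u
6. not r, v
7. (not r implies p) implies r, v
8. not r implies p, v
9. not (not r implies p), v
10. not p, v
11. p, v
Accessibility: uRv
Branch closes: p and not p both at v.
All branches of the negation close; one closing branch shown above.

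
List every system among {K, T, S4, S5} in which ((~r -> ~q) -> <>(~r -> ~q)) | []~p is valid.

T-tableau for the negation ~(((~r -> ~q) -> <>(~r -> ~q)) | []~p):
1. ~(((~r -> ~q) -> <>(~r -> ~q)) | []~p), w0
2. ~((~r -> ~q) -> <>(~r -> ~q)), w0
3. ~[]~p, w0
4. ~r -> ~q, w0
5. ~<>(~r -> ~q), w0
6. ~(~r -> ~q), w0
7. ~r, w0
8. q, w0
9. ~q, w0
Accessibility: w0Rw0
Branch closes: q and ~q both at w0.
Every branch closes (one shown): valid in T, hence also in S4, S5 (every theorem of T is a theorem of S4 and S5).
K-tableau for the negation ~(((~r -> ~q) -> <>(~r -> ~q)) | []~p):
1. ~(((~r -> ~q) -> <>(~r -> ~q)) | []~p), w0
2. ~((~r -> ~q) -> <>(~r -> ~q)), w0
3. ~[]~p, w0
4. ~r -> ~q, w0
5. ~<>(~r -> ~q), w0
6. ~q, w0
7. p, w1
8. ~(~r -> ~q), w1
9. ~r, w1
10. q, w1
Accessibility: w0Rw1
Complete open branch: countermodel on a K-frame, so not valid in K.

T, S4, S5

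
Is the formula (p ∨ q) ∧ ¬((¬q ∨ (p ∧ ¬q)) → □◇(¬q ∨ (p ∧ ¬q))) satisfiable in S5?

Unsatisfiable (every branch closes)

1. (p ∨ q) ∧ ¬((¬q ∨ (p ∧ ¬q)) → □◇(¬q ∨ (p ∧ ¬q))), 0
2. p ∨ q, 0
3. ¬((¬q ∨ (p ∧ ¬q)) → □◇(¬q ∨ (p ∧ ¬q))), 0
4. ¬q ∨ (p ∧ ¬q), 0
5. ¬□◇(¬q ∨ (p ∧ ¬q)), 0
6. p, 0
7. p ∧ ¬q, 0
8. ¬q, 0
9. ¬◇(¬q ∨ (p ∧ ¬q)), 1
10. ¬(¬q ∨ (p ∧ ¬q)), 0
11. q, 0
12. ¬(p ∧ ¬q), 0
Accessibility: 0R0, 0R1, 1R0, 1R1
Branch closes: q and ¬q both at 0.
Every branch closes; the branch above is one of them.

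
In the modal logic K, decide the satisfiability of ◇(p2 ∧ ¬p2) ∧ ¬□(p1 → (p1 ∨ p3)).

Unsatisfiable

1. ◇(p2 ∧ ¬p2) ∧ ¬□(p1 → (p1 ∨ p3)), u
2. ◇(p2 ∧ ¬p2), u
3. ¬□(p1 → (p1 ∨ p3)), u
4. p2 ∧ ¬p2, v
5. p2, v
6. ¬p2, v
Accessibility: uRv
Branch closes: p2 and ¬p2 both at v.
All branches of the tableau close; one closing branch shown above.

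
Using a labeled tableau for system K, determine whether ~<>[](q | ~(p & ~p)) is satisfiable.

Satisfiable

1. ~<>[](q | ~(p & ~p)), u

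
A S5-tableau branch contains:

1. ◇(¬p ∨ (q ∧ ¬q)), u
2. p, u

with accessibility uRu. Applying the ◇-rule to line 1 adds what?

a fresh world v with uRv, and ¬p ∨ (q ∧ ¬q) at v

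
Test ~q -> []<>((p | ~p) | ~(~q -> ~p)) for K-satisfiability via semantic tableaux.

1. ~q -> []<>((p | ~p) | ~(~q -> ~p)), u
2. []<>((p | ~p) | ~(~q -> ~p)), u

Satisfiable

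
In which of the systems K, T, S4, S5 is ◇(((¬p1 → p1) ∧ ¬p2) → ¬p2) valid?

T, S4, S5

K-tableau for the negation ¬◇(((¬p1 → p1) ∧ ¬p2) → ¬p2):
1. ¬◇(((¬p1 → p1) ∧ ¬p2) → ¬p2), 0
Complete open branch: countermodel on a K-frame, so not valid in K.
T-tableau for the negation ¬◇(((¬p1 → p1) ∧ ¬p2) → ¬p2):
1. ¬◇(((¬p1 → p1) ∧ ¬p2) → ¬p2), 0
2. ¬(((¬p1 → p1) ∧ ¬p2) → ¬p2), 0
3. (¬p1 → p1) ∧ ¬p2, 0
4. p2, 0
5. ¬p1 → p1, 0
6. ¬p2, 0
Accessibility: 0R0
Branch closes: p2 and ¬p2 both at 0.
Every branch closes (one shown): valid in T, hence also in S4, S5 (every theorem of T is a theorem of S4 and S5).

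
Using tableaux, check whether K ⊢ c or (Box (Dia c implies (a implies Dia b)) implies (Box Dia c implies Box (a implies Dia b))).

Valid

Tableau for the negation not (c or (Box (Dia c implies (a implies Dia b)) implies (Box Dia c implies Box (a implies Dia b)))):
1. not (c or (Box (Dia c implies (a implies Dia b)) implies (Box Dia c implies Box (a implies Dia b)))), 0
2. not c, 0
3. not (Box (Dia c implies (a implies Dia b)) implies (Box Dia c implies Box (a implies Dia b))), 0
4. Box (Dia c implies (a implies Dia b)), 0
5. not (Box Dia c implies Box (a implies Dia b)), 0
6. Box Dia c, 0
7. not Box (a implies Dia b), 0
8. not (a implies Dia b), 1
9. a, 1
10. not Dia b, 1
11. Dia c implies (a implies Dia b), 1
12. Dia c, 1
13. a implies Dia b, 1
14. Dia b, 1
15. c, 2
16. not b, 2
17. b, 3
18. not b, 3
Accessibility: 0R1, 1R2, 1R3
Branch closes: b and not b both at 3.
Every branch of the negation's tableau closes; the branch above is one of them.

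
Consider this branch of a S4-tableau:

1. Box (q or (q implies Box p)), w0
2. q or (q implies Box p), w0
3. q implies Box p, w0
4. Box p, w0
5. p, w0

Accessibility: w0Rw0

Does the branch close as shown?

No atom appears with both signs at the same world.

Open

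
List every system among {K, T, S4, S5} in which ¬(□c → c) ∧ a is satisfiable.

K

K-tableau for the formula:
1. ¬(□c → c) ∧ a, w0
2. ¬(□c → c), w0   [∧-rule on 1]
3. a, w0   [∧-rule on 1]
4. □c, w0   [¬→-rule on 2]
5. ¬c, w0   [¬→-rule on 2]
Complete open branch: satisfiable in K.
T-tableau for the formula:
1. ¬(□c → c) ∧ a, w0
2. ¬(□c → c), w0   [∧-rule on 1]
3. a, w0   [∧-rule on 1]
4. □c, w0   [¬→-rule on 2]
5. ¬c, w0   [¬→-rule on 2]
6. c, w0   [□-rule on 4 via w0Rw0]
Accessibility: w0Rw0
Branch closes: c and ¬c both at w0.
Every branch closes (one shown): unsatisfiable in T, hence also in S4, S5 (every S4/S5-frame is a T-frame).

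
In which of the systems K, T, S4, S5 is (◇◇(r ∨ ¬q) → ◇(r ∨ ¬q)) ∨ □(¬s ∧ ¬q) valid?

S4, S5

S4-tableau for the negation ¬((◇◇(r ∨ ¬q) → ◇(r ∨ ¬q)) ∨ □(¬s ∧ ¬q)):
1. ¬((◇◇(r ∨ ¬q) → ◇(r ∨ ¬q)) ∨ □(¬s ∧ ¬q)), 0
2. ¬(◇◇(r ∨ ¬q) → ◇(r ∨ ¬q)), 0
3. ¬□(¬s ∧ ¬q), 0
4. ◇◇(r ∨ ¬q), 0
5. ¬◇(r ∨ ¬q), 0
6. ¬(r ∨ ¬q), 0
7. ¬r, 0
8. q, 0
9. ¬(¬s ∧ ¬q), 1
10. ¬(r ∨ ¬q), 1
11. ¬r, 1
12. q, 1
13. ◇(r ∨ ¬q), 2
14. ¬(r ∨ ¬q), 2
15. ¬r, 2
16. q, 2
17. r ∨ ¬q, 3
18. ¬(r ∨ ¬q), 3
19. ¬r, 3
20. q, 3
21. ¬q, 3
Accessibility: 0R0, 0R1, 0R2, 0R3, 1R1, 2R2, 2R3, 3R3
Branch closes: q and ¬q both at 3.
Every branch closes (one shown): valid in S4, hence also in S5 (every theorem of S4 is a theorem of S5).
T-tableau for the negation ¬((◇◇(r ∨ ¬q) → ◇(r ∨ ¬q)) ∨ □(¬s ∧ ¬q)):
1. ¬((◇◇(r ∨ ¬q) → ◇(r ∨ ¬q)) ∨ □(¬s ∧ ¬q)), 0
2. ¬(◇◇(r ∨ ¬q) → ◇(r ∨ ¬q)), 0
3. ¬□(¬s ∧ ¬q), 0
4. ◇◇(r ∨ ¬q), 0
5. ¬◇(r ∨ ¬q), 0
6. ¬(r ∨ ¬q), 0
7. ¬r, 0
8. q, 0
9. ¬(¬s ∧ ¬q), 1
10. ¬(r ∨ ¬q), 1
11. ¬r, 1
12. q, 1
13. ◇(r ∨ ¬q), 2
14. ¬(r ∨ ¬q), 2
15. ¬r, 2
16. q, 2
17. r ∨ ¬q, 3
18. ¬q, 3
Accessibility: 0R0, 0R1, 0R2, 1R1, 2R2, 2R3, 3R3
Complete open branch: countermodel on a T-frame, so not valid in T, nor in K (the same frame is also a K-frame).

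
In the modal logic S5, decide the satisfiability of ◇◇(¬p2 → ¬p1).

Satisfiable

1. ◇◇(¬p2 → ¬p1), u
2. ◇(¬p2 → ¬p1), v
3. ¬p2 → ¬p1, w
4. ¬p1, w
Accessibility: uRu, uRv, uRw, vRu, vRv, vRw, wRu, wRv, wRw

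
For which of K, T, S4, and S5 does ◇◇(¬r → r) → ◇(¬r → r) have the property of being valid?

S4, S5

T-tableau for the negation ¬(◇◇(¬r → r) → ◇(¬r → r)):
1. ¬(◇◇(¬r → r) → ◇(¬r → r)), u
2. ◇◇(¬r → r), u
3. ¬◇(¬r → r), u
4. ¬(¬r → r), u
5. ¬r, u
6. ◇(¬r → r), v
7. ¬(¬r → r), v
8. ¬r, v
9. ¬r → r, w
10. r, w
Accessibility: uRu, uRv, vRv, vRw, wRw
Complete open branch: countermodel on a T-frame, so not valid in T, nor in K (the same frame is also a K-frame).
S4-tableau for the negation ¬(◇◇(¬r → r) → ◇(¬r → r)):
1. ¬(◇◇(¬r → r) → ◇(¬r → r)), u
2. ◇◇(¬r → r), u
3. ¬◇(¬r → r), u
4. ¬(¬r → r), u
5. ¬r, u
6. ◇(¬r → r), v
7. ¬(¬r → r), v
8. ¬r, v
9. ¬r → r, w
10. ¬(¬r → r), w
11. ¬r, w
12. r, w
Accessibility: uRu, uRv, uRw, vRv, vRw, wRw
Branch closes: r and ¬r both at w.
Every branch closes (one shown): valid in S4, hence also in S5 (every theorem of S4 is a theorem of S5).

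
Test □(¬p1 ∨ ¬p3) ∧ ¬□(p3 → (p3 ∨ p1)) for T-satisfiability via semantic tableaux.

1. □(¬p1 ∨ ¬p3) ∧ ¬□(p3 → (p3 ∨ p1)), 0
2. □(¬p1 ∨ ¬p3), 0
3. ¬□(p3 → (p3 ∨ p1)), 0
4. ¬p1 ∨ ¬p3, 0
5. ¬p3, 0
6. ¬(p3 → (p3 ∨ p1)), 1
7. p3, 1
8. ¬(p3 ∨ p1), 1
9. ¬p3, 1
10. ¬p1, 1
Accessibility: 0R0, 0R1, 1R1
Branch closes: p3 and ¬p3 both at 1.
(One branch shown.) All branches close.

Unsatisfiable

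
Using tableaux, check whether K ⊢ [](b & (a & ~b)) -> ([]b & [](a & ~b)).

Valid in K

Tableau for the negation ~([](b & (a & ~b)) -> ([]b & [](a & ~b))):
1. ~([](b & (a & ~b)) -> ([]b & [](a & ~b))), w0
2. [](b & (a & ~b)), w0   [~->-rule on 1]
3. ~([]b & [](a & ~b)), w0   [~->-rule on 1]
4. ~[](a & ~b), w0   [~&-rule on 3 (branches; this branch)]
5. ~(a & ~b), w1   [~[]-rule on 4: fresh world w1, w0Rw1]
6. b & (a & ~b), w1   [[]-rule on 2 via w0Rw1]
7. b, w1   [&-rule on 6]
8. a & ~b, w1   [&-rule on 6]
9. a, w1   [&-rule on 8]
10. ~b, w1   [&-rule on 8]
Accessibility: w0Rw1
Branch closes: b and ~b both at w1.
All branches of the negation close; one closing branch shown above.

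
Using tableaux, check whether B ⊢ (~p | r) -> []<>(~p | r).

Valid in B

Tableau for the negation ~((~p | r) -> []<>(~p | r)):
1. ~((~p | r) -> []<>(~p | r)), u
2. ~p | r, u
3. ~[]<>(~p | r), u
4. r, u
5. ~<>(~p | r), v
6. ~(~p | r), u
7. p, u
8. ~r, u
Accessibility: uRu, uRv, vRu, vRv
Branch closes: r and ~r both at u.
All branches of the negation close; one closing branch shown above.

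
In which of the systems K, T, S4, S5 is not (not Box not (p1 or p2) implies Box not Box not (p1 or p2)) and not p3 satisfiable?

K, T, S4

S5-tableau for the formula:
1. not (not Box not (p1 or p2) implies Box not Box not (p1 or p2)) and not p3, u
2. not (not Box not (p1 or p2) implies Box not Box not (p1 or p2)), u
3. not p3, u
4. not Box not (p1 or p2), u
5. not Box not Box not (p1 or p2), u
6. p1 or p2, v
7. p2, v
8. Box not (p1 or p2), w
9. not (p1 or p2), u
10. not p1, u
11. not p2, u
12. not (p1 or p2), v
13. not p1, v
14. not p2, v
Accessibility: uRu, uRv, uRw, vRu, vRv, vRw, wRu, wRv, wRw
Branch closes: p2 and not p2 both at v.
Every branch closes (one shown): unsatisfiable in S5.
S4-tableau for the formula:
1. not (not Box not (p1 or p2) implies Box not Box not (p1 or p2)) and not p3, u
2. not (not Box not (p1 or p2) implies Box not Box not (p1 or p2)), u
3. not p3, u
4. not Box not (p1 or p2), u
5. not Box not Box not (p1 or p2), u
6. p1 or p2, v
7. p2, v
8. Box not (p1 or p2), w
9. not (p1 or p2), w
10. not p1, w
11. not p2, w
Accessibility: uRu, uRv, uRw, vRv, wRw
Complete open branch: satisfiable in S4, hence also in K, T (this S4-model is also a K-model and a T-model).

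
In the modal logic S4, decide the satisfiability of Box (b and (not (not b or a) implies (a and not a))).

1. Box (b and (not (not b or a) implies (a and not a))), u
2. b and (not (not b or a) implies (a and not a)), u   [Box-rule on 1 via uRu]
3. b, u   [and-rule on 2]
4. not (not b or a) implies (a and not a), u   [and-rule on 2]
5. not b or a, u   [implies-rule on 4 (branches; this branch)]
6. a, u   [or-rule on 5 (branches; this branch)]
Accessibility: uRu

Satisfiable (open branch found)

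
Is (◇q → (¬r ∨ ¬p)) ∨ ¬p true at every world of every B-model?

No, not valid

Tableau for the negation ¬((◇q → (¬r ∨ ¬p)) ∨ ¬p):
1. ¬((◇q → (¬r ∨ ¬p)) ∨ ¬p), u
2. ¬(◇q → (¬r ∨ ¬p)), u   [¬∨-rule on 1]
3. p, u   [¬∨-rule on 1]
4. ◇q, u   [¬→-rule on 2]
5. ¬(¬r ∨ ¬p), u   [¬→-rule on 2]
6. r, u   [¬∨-rule on 5]
7. q, v   [◇-rule on 4: fresh world v, uRv]
Accessibility: uRu, uRv, vRu, vRv
The negation has an open branch (countermodel exists).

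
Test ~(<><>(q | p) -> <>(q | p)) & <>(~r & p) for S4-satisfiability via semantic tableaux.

No, unsatisfiable

1. ~(<><>(q | p) -> <>(q | p)) & <>(~r & p), 0
2. ~(<><>(q | p) -> <>(q | p)), 0   [&-rule on 1]
3. <>(~r & p), 0   [&-rule on 1]
4. <><>(q | p), 0   [~->-rule on 2]
5. ~<>(q | p), 0   [~->-rule on 2]
6. ~(q | p), 0   [~<>-rule on 5 via 0R0]
7. ~q, 0   [~|-rule on 6]
8. ~p, 0   [~|-rule on 6]
9. ~r & p, 1   [<>-rule on 3: fresh world 1, 0R1]
10. ~r, 1   [&-rule on 9]
11. p, 1   [&-rule on 9]
12. ~(q | p), 1   [~<>-rule on 5 via 0R1]
13. ~q, 1   [~|-rule on 12]
14. ~p, 1   [~|-rule on 12]
Accessibility: 0R0, 0R1, 1R1
Branch closes: p and ~p both at 1.
All branches of the tableau close; one closing branch shown above.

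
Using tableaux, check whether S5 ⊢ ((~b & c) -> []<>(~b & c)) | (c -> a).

Valid in S5

Tableau for the negation ~(((~b & c) -> []<>(~b & c)) | (c -> a)):
1. ~(((~b & c) -> []<>(~b & c)) | (c -> a)), u
2. ~((~b & c) -> []<>(~b & c)), u
3. ~(c -> a), u
4. ~b & c, u
5. ~[]<>(~b & c), u
6. c, u
7. ~a, u
8. ~b, u
9. ~<>(~b & c), v
10. ~(~b & c), u
11. ~(~b & c), v
12. ~c, u
Accessibility: uRu, uRv, vRu, vRv
Branch closes: c and ~c both at u.
All branches of the negation close; one closing branch shown above.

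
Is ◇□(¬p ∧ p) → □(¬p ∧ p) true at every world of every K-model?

Not valid

Tableau for the negation ¬(◇□(¬p ∧ p) → □(¬p ∧ p)):
1. ¬(◇□(¬p ∧ p) → □(¬p ∧ p)), 0
2. ◇□(¬p ∧ p), 0
3. ¬□(¬p ∧ p), 0
4. □(¬p ∧ p), 1
5. ¬(¬p ∧ p), 2
6. ¬p, 2
Accessibility: 0R1, 0R2
The negation has an open branch (countermodel exists).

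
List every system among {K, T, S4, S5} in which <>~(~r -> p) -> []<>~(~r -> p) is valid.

S5-tableau for the negation ~(<>~(~r -> p) -> []<>~(~r -> p)):
1. ~(<>~(~r -> p) -> []<>~(~r -> p)), u
2. <>~(~r -> p), u
3. ~[]<>~(~r -> p), u
4. ~(~r -> p), v
5. ~r, v
6. ~p, v
7. ~<>~(~r -> p), w
8. ~r -> p, u
9. ~r -> p, v
10. ~r -> p, w
11. p, u
12. p, v
Accessibility: uRu, uRv, uRw, vRu, vRv, vRw, wRu, wRv, wRw
Branch closes: p and ~p both at v.
Every branch closes (one shown): valid in S5.
S4-tableau for the negation ~(<>~(~r -> p) -> []<>~(~r -> p)):
1. ~(<>~(~r -> p) -> []<>~(~r -> p)), u
2. <>~(~r -> p), u
3. ~[]<>~(~r -> p), u
4. ~(~r -> p), v
5. ~r, v
6. ~p, v
7. ~<>~(~r -> p), w
8. ~r -> p, w
9. p, w
Accessibility: uRu, uRv, uRw, vRv, wRw
Complete open branch: countermodel on an S4-frame, so not valid in S4, nor in K, T (the same frame is also a K-frame and a T-frame).

S5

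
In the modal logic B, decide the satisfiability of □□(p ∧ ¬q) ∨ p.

Yes, satisfiable

1. □□(p ∧ ¬q) ∨ p, 0
2. p, 0   [∨-rule on 1 (branches; this branch)]
Accessibility: 0R0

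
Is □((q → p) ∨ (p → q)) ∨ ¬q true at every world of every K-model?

Tableau for the negation ¬(□((q → p) ∨ (p → q)) ∨ ¬q):
1. ¬(□((q → p) ∨ (p → q)) ∨ ¬q), u
2. ¬□((q → p) ∨ (p → q)), u
3. q, u
4. ¬((q → p) ∨ (p → q)), v
5. ¬(q → p), v
6. ¬(p → q), v
7. q, v
8. ¬p, v
9. p, v
10. ¬q, v
Accessibility: uRv
Branch closes: p and ¬p both at v.
All branches of the negation close; one closing branch shown above.

Yes, valid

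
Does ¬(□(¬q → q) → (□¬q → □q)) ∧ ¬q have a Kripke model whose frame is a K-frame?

Unsatisfiable (every branch closes)

1. ¬(□(¬q → q) → (□¬q → □q)) ∧ ¬q, w0
2. ¬(□(¬q → q) → (□¬q → □q)), w0
3. ¬q, w0
4. □(¬q → q), w0
5. ¬(□¬q → □q), w0
6. □¬q, w0
7. ¬□q, w0
8. ¬q, w1
9. ¬q → q, w1
10. q, w1
Accessibility: w0Rw1
Branch closes: q and ¬q both at w1.
All branches of the tableau close; one closing branch shown above.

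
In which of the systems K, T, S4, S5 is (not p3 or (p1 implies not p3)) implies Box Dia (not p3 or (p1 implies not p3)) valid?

S5

S4-tableau for the negation not ((not p3 or (p1 implies not p3)) implies Box Dia (not p3 or (p1 implies not p3))):
1. not ((not p3 or (p1 implies not p3)) implies Box Dia (not p3 or (p1 implies not p3))), u
2. not p3 or (p1 implies not p3), u
3. not Box Dia (not p3 or (p1 implies not p3)), u
4. p1 implies not p3, u
5. not p3, u
6. not Dia (not p3 or (p1 implies not p3)), v
7. not (not p3 or (p1 implies not p3)), v
8. p3, v
9. not (p1 implies not p3), v
10. p1, v
Accessibility: uRu, uRv, vRv
Complete open branch: countermodel on an S4-frame, so not valid in S4, nor in K, T (the same frame is also a K-frame and a T-frame).
S5-tableau for the negation not ((not p3 or (p1 implies not p3)) implies Box Dia (not p3 or (p1 implies not p3))):
1. not ((not p3 or (p1 implies not p3)) implies Box Dia (not p3 or (p1 implies not p3))), u
2. not p3 or (p1 implies not p3), u
3. not Box Dia (not p3 or (p1 implies not p3)), u
4. p1 implies not p3, u
5. not p1, u
6. not Dia (not p3 or (p1 implies not p3)), v
7. not (not p3 or (p1 implies not p3)), u
8. p3, u
9. not (p1 implies not p3), u
10. p1, u
Accessibility: uRu, uRv, vRu, vRv
Branch closes: p1 and not p1 both at u.
Every branch closes (one shown): valid in S5.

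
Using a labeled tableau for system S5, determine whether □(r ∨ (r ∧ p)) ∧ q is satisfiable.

1. □(r ∨ (r ∧ p)) ∧ q, 0
2. □(r ∨ (r ∧ p)), 0
3. q, 0
4. r ∨ (r ∧ p), 0
5. r ∧ p, 0
6. r, 0
7. p, 0
Accessibility: 0R0

Yes, satisfiable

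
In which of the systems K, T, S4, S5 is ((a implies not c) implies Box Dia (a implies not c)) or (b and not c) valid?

S5

S5-tableau for the negation not (((a implies not c) implies Box Dia (a implies not c)) or (b and not c)):
1. not (((a implies not c) implies Box Dia (a implies not c)) or (b and not c)), 0
2. not ((a implies not c) implies Box Dia (a implies not c)), 0   [neg-or-rule on 1]
3. not (b and not c), 0   [neg-or-rule on 1]
4. a implies not c, 0   [neg-implies-rule on 2]
5. not Box Dia (a implies not c), 0   [neg-implies-rule on 2]
6. c, 0   [neg-and-rule on 3 (branches; this branch)]
7. not a, 0   [implies-rule on 4 (branches; this branch)]
8. not Dia (a implies not c), 1   [neg-Box-rule on 5: fresh world 1, 0R1]
9. not (a implies not c), 0   [neg-Dia-rule on 8 via 1R0]
10. a, 0   [neg-implies-rule on 9]
Accessibility: 0R0, 0R1, 1R0, 1R1
Branch closes: a and not a both at 0.
Every branch closes (one shown): valid in S5.
S4-tableau for the negation not (((a implies not c) implies Box Dia (a implies not c)) or (b and not c)):
1. not (((a implies not c) implies Box Dia (a implies not c)) or (b and not c)), 0
2. not ((a implies not c) implies Box Dia (a implies not c)), 0   [neg-or-rule on 1]
3. not (b and not c), 0   [neg-or-rule on 1]
4. a implies not c, 0   [neg-implies-rule on 2]
5. not Box Dia (a implies not c), 0   [neg-implies-rule on 2]
6. c, 0   [neg-and-rule on 3 (branches; this branch)]
7. not a, 0   [implies-rule on 4 (branches; this branch)]
8. not Dia (a implies not c), 1   [neg-Box-rule on 5: fresh world 1, 0R1]
9. not (a implies not c), 1   [neg-Dia-rule on 8 via 1R1]
10. a, 1   [neg-implies-rule on 9]
11. c, 1   [neg-implies-rule on 9]
Accessibility: 0R0, 0R1, 1R1
Complete open branch: countermodel on an S4-frame, so not valid in S4, nor in K, T (the same frame is also a K-frame and a T-frame).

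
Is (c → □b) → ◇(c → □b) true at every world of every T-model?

Tableau for the negation ¬((c → □b) → ◇(c → □b)):
1. ¬((c → □b) → ◇(c → □b)), 0
2. c → □b, 0
3. ¬◇(c → □b), 0
4. ¬(c → □b), 0
5. c, 0
6. ¬□b, 0
7. □b, 0
8. b, 0
9. ¬b, 1
10. ¬(c → □b), 1
11. c, 1
12. ¬□b, 1
13. b, 1
Accessibility: 0R0, 0R1, 1R1
Branch closes: b and ¬b both at 1.
All branches of the negation close; one closing branch shown above.

Valid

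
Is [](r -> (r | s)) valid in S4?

Tableau for the negation ~[](r -> (r | s)):
1. ~[](r -> (r | s)), u
2. ~(r -> (r | s)), v
3. r, v
4. ~(r | s), v
5. ~r, v
6. ~s, v
Accessibility: uRu, uRv, vRv
Branch closes: r and ~r both at v.
Every branch of the negation's tableau closes; the branch above is one of them.

Yes, valid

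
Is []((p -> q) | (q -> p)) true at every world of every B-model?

Tableau for the negation ~[]((p -> q) | (q -> p)):
1. ~[]((p -> q) | (q -> p)), w0
2. ~((p -> q) | (q -> p)), w1
3. ~(p -> q), w1
4. ~(q -> p), w1
5. p, w1
6. ~q, w1
7. q, w1
8. ~p, w1
Accessibility: w0Rw0, w0Rw1, w1Rw0, w1Rw1
Branch closes: q and ~q both at w1.
All branches of the negation close; one closing branch shown above.

Valid in B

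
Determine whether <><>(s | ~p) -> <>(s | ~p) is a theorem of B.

Tableau for the negation ~(<><>(s | ~p) -> <>(s | ~p)):
1. ~(<><>(s | ~p) -> <>(s | ~p)), u
2. <><>(s | ~p), u
3. ~<>(s | ~p), u
4. ~(s | ~p), u
5. ~s, u
6. p, u
7. <>(s | ~p), v
8. ~(s | ~p), v
9. ~s, v
10. p, v
11. s | ~p, w
12. ~p, w
Accessibility: uRu, uRv, vRu, vRv, vRw, wRv, wRw
The negation has an open branch (countermodel exists).

Invalid (countermodel exists)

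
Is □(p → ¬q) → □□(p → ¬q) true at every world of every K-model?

No, not valid

Tableau for the negation ¬(□(p → ¬q) → □□(p → ¬q)):
1. ¬(□(p → ¬q) → □□(p → ¬q)), 0
2. □(p → ¬q), 0
3. ¬□□(p → ¬q), 0
4. ¬□(p → ¬q), 1
5. p → ¬q, 1
6. ¬q, 1
7. ¬(p → ¬q), 2
8. p, 2
9. q, 2
Accessibility: 0R1, 1R2
The negation has an open branch (countermodel exists).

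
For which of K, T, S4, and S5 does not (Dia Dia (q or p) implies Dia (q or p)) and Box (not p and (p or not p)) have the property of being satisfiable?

K, T

S4-tableau for the formula:
1. not (Dia Dia (q or p) implies Dia (q or p)) and Box (not p and (p or not p)), u
2. not (Dia Dia (q or p) implies Dia (q or p)), u
3. Box (not p and (p or not p)), u
4. Dia Dia (q or p), u
5. not Dia (q or p), u
6. not p and (p or not p), u
7. not p, u
8. p or not p, u
9. not (q or p), u
10. not q, u
11. Dia (q or p), v
12. not p and (p or not p), v
13. not p, v
14. p or not p, v
15. not (q or p), v
16. not q, v
17. q or p, w
18. not p and (p or not p), w
19. not p, w
20. p or not p, w
21. not (q or p), w
22. not q, w
23. p, w
Accessibility: uRu, uRv, uRw, vRv, vRw, wRw
Branch closes: p and not p both at w.
Every branch closes (one shown): unsatisfiable in S4, hence also in S5 (every S5-frame is an S4-frame).
T-tableau for the formula:
1. not (Dia Dia (q or p) implies Dia (q or p)) and Box (not p and (p or not p)), u
2. not (Dia Dia (q or p) implies Dia (q or p)), u
3. Box (not p and (p or not p)), u
4. Dia Dia (q or p), u
5. not Dia (q or p), u
6. not p and (p or not p), u
7. not p, u
8. p or not p, u
9. not (q or p), u
10. not q, u
11. Dia (q or p), v
12. not p and (p or not p), v
13. not p, v
14. p or not p, v
15. not (q or p), v
16. not q, v
17. q or p, w
18. p, w
Accessibility: uRu, uRv, vRv, vRw, wRw
Complete open branch: satisfiable in T, hence also in K (this T-model is also a K-model).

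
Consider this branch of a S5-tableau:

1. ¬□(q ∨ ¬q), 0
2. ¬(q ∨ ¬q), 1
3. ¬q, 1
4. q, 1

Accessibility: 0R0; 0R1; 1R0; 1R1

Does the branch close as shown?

Yes, closed

Both q and ¬q appear at 1.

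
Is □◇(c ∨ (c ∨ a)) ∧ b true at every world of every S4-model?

Not valid

Tableau for the negation ¬(□◇(c ∨ (c ∨ a)) ∧ b):
1. ¬(□◇(c ∨ (c ∨ a)) ∧ b), u
2. ¬b, u
Accessibility: uRu
The negation has an open branch (countermodel exists).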